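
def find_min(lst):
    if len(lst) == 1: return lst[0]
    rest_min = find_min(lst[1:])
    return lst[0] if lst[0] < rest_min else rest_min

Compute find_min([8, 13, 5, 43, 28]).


find_min([8, 13, 5, 43, 28]): compare 8 with find_min([13, 5, 43, 28])
find_min([13, 5, 43, 28]): compare 13 with find_min([5, 43, 28])
find_min([5, 43, 28]): compare 5 with find_min([43, 28])
find_min([43, 28]): compare 43 with find_min([28])
find_min([28]) = 28  (base case)
Compare 43 with 28 -> 28
Compare 5 with 28 -> 5
Compare 13 with 5 -> 5
Compare 8 with 5 -> 5

5


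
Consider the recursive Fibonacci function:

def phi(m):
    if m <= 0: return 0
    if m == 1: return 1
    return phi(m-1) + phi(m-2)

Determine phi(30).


Computing phi(30) bottom-up:
phi(0) = 0
phi(1) = 1
phi(2) = phi(1) + phi(0) = 1 + 0 = 1
phi(3) = phi(2) + phi(1) = 1 + 1 = 2
phi(4) = phi(3) + phi(2) = 2 + 1 = 3
phi(5) = phi(4) + phi(3) = 3 + 2 = 5
phi(6) = phi(5) + phi(4) = 5 + 3 = 8
phi(7) = phi(6) + phi(5) = 8 + 5 = 13
phi(8) = phi(7) + phi(6) = 13 + 8 = 21
phi(9) = phi(8) + phi(7) = 21 + 13 = 34
phi(10) = phi(9) + phi(8) = 34 + 21 = 55
phi(11) = phi(10) + phi(9) = 55 + 34 = 89
phi(12) = phi(11) + phi(10) = 89 + 55 = 144
phi(13) = phi(12) + phi(11) = 144 + 89 = 233
phi(14) = phi(13) + phi(12) = 233 + 144 = 377
phi(15) = phi(14) + phi(13) = 377 + 233 = 610
phi(16) = phi(15) + phi(14) = 610 + 377 = 987
phi(17) = phi(16) + phi(15) = 987 + 610 = 1597
phi(18) = phi(17) + phi(16) = 1597 + 987 = 2584
phi(19) = phi(18) + phi(17) = 2584 + 1597 = 4181
phi(20) = phi(19) + phi(18) = 4181 + 2584 = 6765
phi(21) = phi(20) + phi(19) = 6765 + 4181 = 10946
phi(22) = phi(21) + phi(20) = 10946 + 6765 = 17711
phi(23) = phi(22) + phi(21) = 17711 + 10946 = 28657
phi(24) = phi(23) + phi(22) = 28657 + 17711 = 46368
phi(25) = phi(24) + phi(23) = 46368 + 28657 = 75025
phi(26) = phi(25) + phi(24) = 75025 + 46368 = 121393
phi(27) = phi(26) + phi(25) = 121393 + 75025 = 196418
phi(28) = phi(27) + phi(26) = 196418 + 121393 = 317811
phi(29) = phi(28) + phi(27) = 317811 + 196418 = 514229
phi(30) = phi(29) + phi(28) = 514229 + 317811 = 832040

832040


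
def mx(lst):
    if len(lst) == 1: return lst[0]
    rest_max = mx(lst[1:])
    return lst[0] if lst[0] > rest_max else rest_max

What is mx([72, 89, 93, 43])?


mx([72, 89, 93, 43]): compare 72 with mx([89, 93, 43])
mx([89, 93, 43]): compare 89 with mx([93, 43])
mx([93, 43]): compare 93 with mx([43])
mx([43]) = 43  (base case)
Compare 93 with 43 -> 93
Compare 89 with 93 -> 93
Compare 72 with 93 -> 93

93


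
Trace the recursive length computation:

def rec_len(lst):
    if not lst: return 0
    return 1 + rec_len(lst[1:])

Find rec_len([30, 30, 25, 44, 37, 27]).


rec_len([30, 30, 25, 44, 37, 27]) = 1 + rec_len([30, 25, 44, 37, 27])
rec_len([30, 25, 44, 37, 27]) = 1 + rec_len([25, 44, 37, 27])
rec_len([25, 44, 37, 27]) = 1 + rec_len([44, 37, 27])
rec_len([44, 37, 27]) = 1 + rec_len([37, 27])
rec_len([37, 27]) = 1 + rec_len([27])
rec_len([27]) = 1 + rec_len([])
rec_len([]) = 0  (base case)
Unwinding: 1 + 1 + 1 + 1 + 1 + 1 + 0 = 6

6


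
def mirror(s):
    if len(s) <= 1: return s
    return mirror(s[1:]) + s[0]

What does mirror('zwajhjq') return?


mirror('zwajhjq') = mirror('wajhjq') + 'z'
mirror('wajhjq') = mirror('ajhjq') + 'w'
mirror('ajhjq') = mirror('jhjq') + 'a'
mirror('jhjq') = mirror('hjq') + 'j'
mirror('hjq') = mirror('jq') + 'h'
mirror('jq') = mirror('q') + 'j'
mirror('q') = 'q'  (base case)
Concatenating: 'q' + 'j' + 'h' + 'j' + 'a' + 'w' + 'z' = 'qjhjawz'

qjhjawz


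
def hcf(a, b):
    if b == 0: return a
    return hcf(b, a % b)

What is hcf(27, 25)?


hcf(27, 25) = hcf(25, 2)
hcf(25, 2) = hcf(2, 1)
hcf(2, 1) = hcf(1, 0)
hcf(1, 0) = 1  (base case)

1


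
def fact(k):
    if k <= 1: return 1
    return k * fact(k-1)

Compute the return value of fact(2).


fact(2)
= 2 * fact(1)
= 2 * 1
= 2

2


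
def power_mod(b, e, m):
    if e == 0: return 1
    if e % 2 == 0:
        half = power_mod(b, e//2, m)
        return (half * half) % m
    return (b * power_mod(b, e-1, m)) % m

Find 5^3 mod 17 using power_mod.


power_mod(5, 3, 17): e is odd, compute power_mod(5, 2, 17)
  power_mod(5, 2, 17): e is even, compute power_mod(5, 1, 17)
    power_mod(5, 1, 17): e is odd, compute power_mod(5, 0, 17)
      power_mod(5, 0, 17) = 1
    (5 * 1) % 17 = 5
  half=5, (5*5) % 17 = 8
(5 * 8) % 17 = 6

6


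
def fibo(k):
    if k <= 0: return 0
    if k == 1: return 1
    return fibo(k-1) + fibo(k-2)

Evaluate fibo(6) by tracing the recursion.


Computing fibo(6) bottom-up:
fibo(0) = 0
fibo(1) = 1
fibo(2) = fibo(1) + fibo(0) = 1 + 0 = 1
fibo(3) = fibo(2) + fibo(1) = 1 + 1 = 2
fibo(4) = fibo(3) + fibo(2) = 2 + 1 = 3
fibo(5) = fibo(4) + fibo(3) = 3 + 2 = 5
fibo(6) = fibo(5) + fibo(4) = 5 + 3 = 8

8


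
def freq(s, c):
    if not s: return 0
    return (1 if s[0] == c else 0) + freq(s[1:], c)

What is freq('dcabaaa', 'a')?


s[0]='d' != 'a' -> 0
s[0]='c' != 'a' -> 0
s[0]='a' == 'a' -> 1
s[0]='b' != 'a' -> 0
s[0]='a' == 'a' -> 1
s[0]='a' == 'a' -> 1
s[0]='a' == 'a' -> 1
Sum: 0 + 0 + 1 + 0 + 1 + 1 + 1 = 4

4


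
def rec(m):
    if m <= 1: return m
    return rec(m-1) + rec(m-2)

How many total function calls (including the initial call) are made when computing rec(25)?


Let C(n) = total calls for rec(n)
C(0) = 1, C(1) = 1
C(2) = 1 + C(1) + C(0) = 1 + 1 + 1 = 3
C(3) = 1 + C(2) + C(1) = 1 + 3 + 1 = 5
C(4) = 1 + C(3) + C(2) = 1 + 5 + 3 = 9
C(5) = 1 + C(4) + C(3) = 1 + 9 + 5 = 15
C(6) = 1 + C(5) + C(4) = 1 + 15 + 9 = 25
C(7) = 1 + C(6) + C(5) = 1 + 25 + 15 = 41
C(8) = 1 + C(7) + C(6) = 1 + 41 + 25 = 67
C(9) = 1 + C(8) + C(7) = 1 + 67 + 41 = 109
C(10) = 1 + C(9) + C(8) = 1 + 109 + 67 = 177
C(11) = 1 + C(10) + C(9) = 1 + 177 + 109 = 287
C(12) = 1 + C(11) + C(10) = 1 + 287 + 177 = 465
C(13) = 1 + C(12) + C(11) = 1 + 465 + 287 = 753
C(14) = 1 + C(13) + C(12) = 1 + 753 + 465 = 1219
C(15) = 1 + C(14) + C(13) = 1 + 1219 + 753 = 1973
C(16) = 1 + C(15) + C(14) = 1 + 1973 + 1219 = 3193
C(17) = 1 + C(16) + C(15) = 1 + 3193 + 1973 = 5167
C(18) = 1 + C(17) + C(16) = 1 + 5167 + 3193 = 8361
C(19) = 1 + C(18) + C(17) = 1 + 8361 + 5167 = 13529
C(20) = 1 + C(19) + C(18) = 1 + 13529 + 8361 = 21891
C(21) = 1 + C(20) + C(19) = 1 + 21891 + 13529 = 35421
C(22) = 1 + C(21) + C(20) = 1 + 35421 + 21891 = 57313
C(23) = 1 + C(22) + C(21) = 1 + 57313 + 35421 = 92735
C(24) = 1 + C(23) + C(22) = 1 + 92735 + 57313 = 150049
C(25) = 1 + C(24) + C(23) = 1 + 150049 + 92735 = 242785

242785


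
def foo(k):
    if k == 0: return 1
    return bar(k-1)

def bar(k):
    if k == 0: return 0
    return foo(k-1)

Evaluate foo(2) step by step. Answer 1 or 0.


foo(2) = bar(1)
bar(1) = foo(0)
foo(0) = 1  (base case)
Result: 1

1


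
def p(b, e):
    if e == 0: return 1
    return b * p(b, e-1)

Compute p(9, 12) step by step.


p(9, 12)
= 9 * p(9, 11)
= 9 * 9 * p(9, 10)
= 9 * 9 * 9 * p(9, 9)
= 9 * 9 * 9 * 9 * p(9, 8)
= 9 * 9 * 9 * 9 * 9 * p(9, 7)
= 9 * 9 * 9 * 9 * 9 * 9 * p(9, 6)
= 9 * 9 * 9 * 9 * 9 * 9 * 9 * p(9, 5)
= 9 * 9 * 9 * 9 * 9 * 9 * 9 * 9 * p(9, 4)
= 9 * 9 * 9 * 9 * 9 * 9 * 9 * 9 * 9 * p(9, 3)
= 9 * 9 * 9 * 9 * 9 * 9 * 9 * 9 * 9 * 9 * p(9, 2)
= 9 * 9 * 9 * 9 * 9 * 9 * 9 * 9 * 9 * 9 * 9 * p(9, 1)
= 9 * 9 * 9 * 9 * 9 * 9 * 9 * 9 * 9 * 9 * 9 * 9 * p(9, 0)
= 9 * 9 * 9 * 9 * 9 * 9 * 9 * 9 * 9 * 9 * 9 * 9 * 1
= 282429536481

282429536481


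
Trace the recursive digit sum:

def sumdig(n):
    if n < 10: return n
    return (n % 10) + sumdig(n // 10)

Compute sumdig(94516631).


sumdig(94516631) = 1 + sumdig(9451663)
sumdig(9451663) = 3 + sumdig(945166)
sumdig(945166) = 6 + sumdig(94516)
sumdig(94516) = 6 + sumdig(9451)
sumdig(9451) = 1 + sumdig(945)
sumdig(945) = 5 + sumdig(94)
sumdig(94) = 4 + sumdig(9)
sumdig(9) = 9  (base case)
Total: 1 + 3 + 6 + 6 + 1 + 5 + 4 + 9 = 35

35


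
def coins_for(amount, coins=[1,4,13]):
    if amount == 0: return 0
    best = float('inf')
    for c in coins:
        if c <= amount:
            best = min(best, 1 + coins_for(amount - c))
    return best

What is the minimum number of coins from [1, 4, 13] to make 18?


Building up with DP:
coins_for(0) = 0
coins_for(1) = min(1+coins_for(0)=1+0=1) = 1
coins_for(2) = min(1+coins_for(1)=1+1=2) = 2
coins_for(3) = min(1+coins_for(2)=1+2=3) = 3
coins_for(4) = min(1+coins_for(3)=1+3=4, 1+coins_for(0)=1+0=1) = 1
coins_for(5) = min(1+coins_for(4)=1+1=2, 1+coins_for(1)=1+1=2) = 2
coins_for(6) = min(1+coins_for(5)=1+2=3, 1+coins_for(2)=1+2=3) = 3
coins_for(7) = min(1+coins_for(6)=1+3=4, 1+coins_for(3)=1+3=4) = 4
coins_for(8) = min(1+coins_for(7)=1+4=5, 1+coins_for(4)=1+1=2) = 2
coins_for(9) = min(1+coins_for(8)=1+2=3, 1+coins_for(5)=1+2=3) = 3
coins_for(10) = min(1+coins_for(9)=1+3=4, 1+coins_for(6)=1+3=4) = 4
coins_for(11) = min(1+coins_for(10)=1+4=5, 1+coins_for(7)=1+4=5) = 5
coins_for(12) = min(1+coins_for(11)=1+5=6, 1+coins_for(8)=1+2=3) = 3
coins_for(13) = min(1+coins_for(12)=1+3=4, 1+coins_for(9)=1+3=4, 1+coins_for(0)=1+0=1) = 1
coins_for(14) = min(1+coins_for(13)=1+1=2, 1+coins_for(10)=1+4=5, 1+coins_for(1)=1+1=2) = 2
coins_for(15) = min(1+coins_for(14)=1+2=3, 1+coins_for(11)=1+5=6, 1+coins_for(2)=1+2=3) = 3
coins_for(16) = min(1+coins_for(15)=1+3=4, 1+coins_for(12)=1+3=4, 1+coins_for(3)=1+3=4) = 4
coins_for(17) = min(1+coins_for(16)=1+4=5, 1+coins_for(13)=1+1=2, 1+coins_for(4)=1+1=2) = 2
coins_for(18) = min(1+coins_for(17)=1+2=3, 1+coins_for(14)=1+2=3, 1+coins_for(5)=1+2=3) = 3

3


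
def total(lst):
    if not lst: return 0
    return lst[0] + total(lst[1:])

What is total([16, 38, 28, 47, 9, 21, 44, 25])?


total([16, 38, 28, 47, 9, 21, 44, 25]) = 16 + total([38, 28, 47, 9, 21, 44, 25])
total([38, 28, 47, 9, 21, 44, 25]) = 38 + total([28, 47, 9, 21, 44, 25])
total([28, 47, 9, 21, 44, 25]) = 28 + total([47, 9, 21, 44, 25])
total([47, 9, 21, 44, 25]) = 47 + total([9, 21, 44, 25])
total([9, 21, 44, 25]) = 9 + total([21, 44, 25])
total([21, 44, 25]) = 21 + total([44, 25])
total([44, 25]) = 44 + total([25])
total([25]) = 25 + total([])
total([]) = 0  (base case)
Total: 16 + 38 + 28 + 47 + 9 + 21 + 44 + 25 + 0 = 228

228


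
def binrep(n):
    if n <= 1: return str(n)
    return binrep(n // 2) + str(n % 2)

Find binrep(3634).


binrep(3634) = binrep(1817) + '0'
binrep(1817) = binrep(908) + '1'
binrep(908) = binrep(454) + '0'
binrep(454) = binrep(227) + '0'
binrep(227) = binrep(113) + '1'
binrep(113) = binrep(56) + '1'
binrep(56) = binrep(28) + '0'
binrep(28) = binrep(14) + '0'
binrep(14) = binrep(7) + '0'
binrep(7) = binrep(3) + '1'
binrep(3) = binrep(1) + '1'
binrep(1) = '1'  (base case)
Concatenating: '1' + '1' + '1' + '0' + '0' + '0' + '1' + '1' + '0' + '0' + '1' + '0' = '111000110010'

111000110010


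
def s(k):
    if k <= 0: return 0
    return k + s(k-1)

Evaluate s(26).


s(26)
= 26 + 25 + 24 + 23 + 22 + 21 + 20 + 19 + 18 + 17 + 16 + 15 + 14 + 13 + 12 + 11 + 10 + 9 + 8 + 7 + 6 + 5 + 4 + 3 + 2 + 1 + s(0)
= 26 + 25 + 24 + 23 + 22 + 21 + 20 + 19 + 18 + 17 + 16 + 15 + 14 + 13 + 12 + 11 + 10 + 9 + 8 + 7 + 6 + 5 + 4 + 3 + 2 + 1 + 0
= 351

351


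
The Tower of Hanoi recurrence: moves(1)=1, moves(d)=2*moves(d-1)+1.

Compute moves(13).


moves(13) = 2 * moves(12) + 1
moves(12) = 2 * moves(11) + 1
moves(11) = 2 * moves(10) + 1
moves(10) = 2 * moves(9) + 1
moves(9) = 2 * moves(8) + 1
moves(8) = 2 * moves(7) + 1
moves(7) = 2 * moves(6) + 1
moves(6) = 2 * moves(5) + 1
moves(5) = 2 * moves(4) + 1
moves(4) = 2 * moves(3) + 1
moves(3) = 2 * moves(2) + 1
moves(2) = 2 * moves(1) + 1
moves(1) = 1  (base case)
moves(2) = 2 * 1 + 1 = 3
moves(3) = 2 * 3 + 1 = 7
moves(4) = 2 * 7 + 1 = 15
moves(5) = 2 * 15 + 1 = 31
moves(6) = 2 * 31 + 1 = 63
moves(7) = 2 * 63 + 1 = 127
moves(8) = 2 * 127 + 1 = 255
moves(9) = 2 * 255 + 1 = 511
moves(10) = 2 * 511 + 1 = 1023
moves(11) = 2 * 1023 + 1 = 2047
moves(12) = 2 * 2047 + 1 = 4095
moves(13) = 2 * 4095 + 1 = 8191

8191


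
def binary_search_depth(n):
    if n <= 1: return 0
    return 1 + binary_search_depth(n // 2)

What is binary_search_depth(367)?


367 / 2 = 183
183 / 2 = 91
91 / 2 = 45
45 / 2 = 22
22 / 2 = 11
11 / 2 = 5
5 / 2 = 2
2 / 2 = 1
Reached 1 after 8 halvings

8


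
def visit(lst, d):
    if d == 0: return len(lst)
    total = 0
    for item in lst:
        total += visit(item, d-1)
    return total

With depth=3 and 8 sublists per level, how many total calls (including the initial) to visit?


At depth 0 (root): 1 call
At depth 1: each of 1 parents calls visit on 8 children = 8 calls
At depth 2: each of 8 parents calls visit on 8 children = 64 calls
At depth 3: each of 64 parents calls visit on 8 children = 512 calls
Total: 1 + 8 + 64 + 512 = 585

585


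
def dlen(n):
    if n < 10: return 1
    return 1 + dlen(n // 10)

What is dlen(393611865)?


dlen(393611865) = 1 + dlen(39361186)
dlen(39361186) = 1 + dlen(3936118)
dlen(3936118) = 1 + dlen(393611)
dlen(393611) = 1 + dlen(39361)
dlen(39361) = 1 + dlen(3936)
dlen(3936) = 1 + dlen(393)
dlen(393) = 1 + dlen(39)
dlen(39) = 1 + dlen(3)
dlen(3) = 1  (base case: 3 < 10)
Unwinding: 1 + 1 + 1 + 1 + 1 + 1 + 1 + 1 + 1 = 9

9


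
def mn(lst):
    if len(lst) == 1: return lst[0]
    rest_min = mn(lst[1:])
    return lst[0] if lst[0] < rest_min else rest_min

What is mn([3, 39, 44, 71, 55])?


mn([3, 39, 44, 71, 55]): compare 3 with mn([39, 44, 71, 55])
mn([39, 44, 71, 55]): compare 39 with mn([44, 71, 55])
mn([44, 71, 55]): compare 44 with mn([71, 55])
mn([71, 55]): compare 71 with mn([55])
mn([55]) = 55  (base case)
Compare 71 with 55 -> 55
Compare 44 with 55 -> 44
Compare 39 with 44 -> 39
Compare 3 with 39 -> 3

3


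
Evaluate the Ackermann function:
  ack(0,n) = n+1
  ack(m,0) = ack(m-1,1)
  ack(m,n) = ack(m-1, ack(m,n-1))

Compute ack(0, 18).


ack(0, 18) = 19
Result: ack(0, 18) = 19

19


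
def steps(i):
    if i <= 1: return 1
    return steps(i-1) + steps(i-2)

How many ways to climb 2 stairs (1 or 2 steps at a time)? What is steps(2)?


Building up from base cases:
steps(0) = 1
steps(1) = 1
steps(2) = steps(1) + steps(0) = 1 + 1 = 2

2


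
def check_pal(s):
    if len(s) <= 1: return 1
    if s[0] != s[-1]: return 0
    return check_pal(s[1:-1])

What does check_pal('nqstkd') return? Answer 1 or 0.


check_pal('nqstkd'): s[0]='n' != s[-1]='d' -> return 0
Result: 0 (not a palindrome)

0


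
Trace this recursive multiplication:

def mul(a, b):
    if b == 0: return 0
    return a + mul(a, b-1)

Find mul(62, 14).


mul(62, 14) = 62 + mul(62, 13)
mul(62, 13) = 62 + mul(62, 12)
mul(62, 12) = 62 + mul(62, 11)
mul(62, 11) = 62 + mul(62, 10)
mul(62, 10) = 62 + mul(62, 9)
mul(62, 9) = 62 + mul(62, 8)
mul(62, 8) = 62 + mul(62, 7)
mul(62, 7) = 62 + mul(62, 6)
mul(62, 6) = 62 + mul(62, 5)
mul(62, 5) = 62 + mul(62, 4)
mul(62, 4) = 62 + mul(62, 3)
mul(62, 3) = 62 + mul(62, 2)
mul(62, 2) = 62 + mul(62, 1)
mul(62, 1) = 62 + mul(62, 0)
mul(62, 0) = 0  (base case)
Total: 62 + 62 + 62 + 62 + 62 + 62 + 62 + 62 + 62 + 62 + 62 + 62 + 62 + 62 + 0 = 868

868


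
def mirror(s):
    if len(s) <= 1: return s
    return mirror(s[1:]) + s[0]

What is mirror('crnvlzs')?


mirror('crnvlzs') = mirror('rnvlzs') + 'c'
mirror('rnvlzs') = mirror('nvlzs') + 'r'
mirror('nvlzs') = mirror('vlzs') + 'n'
mirror('vlzs') = mirror('lzs') + 'v'
mirror('lzs') = mirror('zs') + 'l'
mirror('zs') = mirror('s') + 'z'
mirror('s') = 's'  (base case)
Concatenating: 's' + 'z' + 'l' + 'v' + 'n' + 'r' + 'c' = 'szlvnrc'

szlvnrc


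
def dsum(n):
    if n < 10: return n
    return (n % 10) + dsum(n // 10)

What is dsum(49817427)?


dsum(49817427) = 7 + dsum(4981742)
dsum(4981742) = 2 + dsum(498174)
dsum(498174) = 4 + dsum(49817)
dsum(49817) = 7 + dsum(4981)
dsum(4981) = 1 + dsum(498)
dsum(498) = 8 + dsum(49)
dsum(49) = 9 + dsum(4)
dsum(4) = 4  (base case)
Total: 7 + 2 + 4 + 7 + 1 + 8 + 9 + 4 = 42

42


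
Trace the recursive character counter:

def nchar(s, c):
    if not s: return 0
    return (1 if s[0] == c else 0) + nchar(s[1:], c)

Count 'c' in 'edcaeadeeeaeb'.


s[0]='e' != 'c' -> 0
s[0]='d' != 'c' -> 0
s[0]='c' == 'c' -> 1
s[0]='a' != 'c' -> 0
s[0]='e' != 'c' -> 0
s[0]='a' != 'c' -> 0
s[0]='d' != 'c' -> 0
s[0]='e' != 'c' -> 0
s[0]='e' != 'c' -> 0
s[0]='e' != 'c' -> 0
s[0]='a' != 'c' -> 0
s[0]='e' != 'c' -> 0
s[0]='b' != 'c' -> 0
Sum: 0 + 0 + 1 + 0 + 0 + 0 + 0 + 0 + 0 + 0 + 0 + 0 + 0 = 1

1


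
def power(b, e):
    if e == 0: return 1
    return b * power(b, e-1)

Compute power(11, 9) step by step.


power(11, 9)
= 11 * power(11, 8)
= 11 * 11 * power(11, 7)
= 11 * 11 * 11 * power(11, 6)
= 11 * 11 * 11 * 11 * power(11, 5)
= 11 * 11 * 11 * 11 * 11 * power(11, 4)
= 11 * 11 * 11 * 11 * 11 * 11 * power(11, 3)
= 11 * 11 * 11 * 11 * 11 * 11 * 11 * power(11, 2)
= 11 * 11 * 11 * 11 * 11 * 11 * 11 * 11 * power(11, 1)
= 11 * 11 * 11 * 11 * 11 * 11 * 11 * 11 * 11 * power(11, 0)
= 11 * 11 * 11 * 11 * 11 * 11 * 11 * 11 * 11 * 1
= 2357947691

2357947691


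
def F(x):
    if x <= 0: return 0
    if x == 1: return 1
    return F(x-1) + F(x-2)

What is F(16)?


Computing F(16) bottom-up:
F(0) = 0
F(1) = 1
F(2) = F(1) + F(0) = 1 + 0 = 1
F(3) = F(2) + F(1) = 1 + 1 = 2
F(4) = F(3) + F(2) = 2 + 1 = 3
F(5) = F(4) + F(3) = 3 + 2 = 5
F(6) = F(5) + F(4) = 5 + 3 = 8
F(7) = F(6) + F(5) = 8 + 5 = 13
F(8) = F(7) + F(6) = 13 + 8 = 21
F(9) = F(8) + F(7) = 21 + 13 = 34
F(10) = F(9) + F(8) = 34 + 21 = 55
F(11) = F(10) + F(9) = 55 + 34 = 89
F(12) = F(11) + F(10) = 89 + 55 = 144
F(13) = F(12) + F(11) = 144 + 89 = 233
F(14) = F(13) + F(12) = 233 + 144 = 377
F(15) = F(14) + F(13) = 377 + 233 = 610
F(16) = F(15) + F(14) = 610 + 377 = 987

987


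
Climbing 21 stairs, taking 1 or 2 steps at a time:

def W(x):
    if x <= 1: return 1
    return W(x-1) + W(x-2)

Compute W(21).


Building up from base cases:
W(0) = 1
W(1) = 1
W(2) = W(1) + W(0) = 1 + 1 = 2
W(3) = W(2) + W(1) = 2 + 1 = 3
W(4) = W(3) + W(2) = 3 + 2 = 5
W(5) = W(4) + W(3) = 5 + 3 = 8
W(6) = W(5) + W(4) = 8 + 5 = 13
W(7) = W(6) + W(5) = 13 + 8 = 21
W(8) = W(7) + W(6) = 21 + 13 = 34
W(9) = W(8) + W(7) = 34 + 21 = 55
W(10) = W(9) + W(8) = 55 + 34 = 89
W(11) = W(10) + W(9) = 89 + 55 = 144
W(12) = W(11) + W(10) = 144 + 89 = 233
W(13) = W(12) + W(11) = 233 + 144 = 377
W(14) = W(13) + W(12) = 377 + 233 = 610
W(15) = W(14) + W(13) = 610 + 377 = 987
W(16) = W(15) + W(14) = 987 + 610 = 1597
W(17) = W(16) + W(15) = 1597 + 987 = 2584
W(18) = W(17) + W(16) = 2584 + 1597 = 4181
W(19) = W(18) + W(17) = 4181 + 2584 = 6765
W(20) = W(19) + W(18) = 6765 + 4181 = 10946
W(21) = W(20) + W(19) = 10946 + 6765 = 17711

17711


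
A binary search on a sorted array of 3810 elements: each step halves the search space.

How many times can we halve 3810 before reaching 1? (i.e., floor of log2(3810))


3810 / 2 = 1905
1905 / 2 = 952
952 / 2 = 476
476 / 2 = 238
238 / 2 = 119
119 / 2 = 59
59 / 2 = 29
29 / 2 = 14
14 / 2 = 7
7 / 2 = 3
3 / 2 = 1
Reached 1 after 11 halvings

11


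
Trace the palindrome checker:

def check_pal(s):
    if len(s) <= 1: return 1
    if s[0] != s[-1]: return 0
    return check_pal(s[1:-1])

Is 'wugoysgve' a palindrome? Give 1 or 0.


check_pal('wugoysgve'): s[0]='w' != s[-1]='e' -> return 0
Result: 0 (not a palindrome)

0


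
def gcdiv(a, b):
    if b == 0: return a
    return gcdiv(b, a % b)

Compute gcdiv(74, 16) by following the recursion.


gcdiv(74, 16) = gcdiv(16, 10)
gcdiv(16, 10) = gcdiv(10, 6)
gcdiv(10, 6) = gcdiv(6, 4)
gcdiv(6, 4) = gcdiv(4, 2)
gcdiv(4, 2) = gcdiv(2, 0)
gcdiv(2, 0) = 2  (base case)

2


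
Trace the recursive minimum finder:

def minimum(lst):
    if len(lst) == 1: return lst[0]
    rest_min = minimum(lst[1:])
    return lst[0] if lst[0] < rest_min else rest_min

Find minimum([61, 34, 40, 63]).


minimum([61, 34, 40, 63]): compare 61 with minimum([34, 40, 63])
minimum([34, 40, 63]): compare 34 with minimum([40, 63])
minimum([40, 63]): compare 40 with minimum([63])
minimum([63]) = 63  (base case)
Compare 40 with 63 -> 40
Compare 34 with 40 -> 34
Compare 61 with 34 -> 34

34


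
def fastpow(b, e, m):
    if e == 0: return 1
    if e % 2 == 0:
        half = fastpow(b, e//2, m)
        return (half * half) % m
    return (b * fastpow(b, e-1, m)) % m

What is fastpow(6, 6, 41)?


fastpow(6, 6, 41): e is even, compute fastpow(6, 3, 41)
  fastpow(6, 3, 41): e is odd, compute fastpow(6, 2, 41)
    fastpow(6, 2, 41): e is even, compute fastpow(6, 1, 41)
      fastpow(6, 1, 41): e is odd, compute fastpow(6, 0, 41)
        fastpow(6, 0, 41) = 1
      (6 * 1) % 41 = 6
    half=6, (6*6) % 41 = 36
  (6 * 36) % 41 = 11
half=11, (11*11) % 41 = 39

39


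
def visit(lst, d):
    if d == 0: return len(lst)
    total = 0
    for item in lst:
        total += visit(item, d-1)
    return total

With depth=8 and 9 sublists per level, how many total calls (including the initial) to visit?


At depth 0 (root): 1 call
At depth 1: each of 1 parents calls visit on 9 children = 9 calls
At depth 2: each of 9 parents calls visit on 9 children = 81 calls
At depth 3: each of 81 parents calls visit on 9 children = 729 calls
At depth 4: each of 729 parents calls visit on 9 children = 6561 calls
At depth 5: each of 6561 parents calls visit on 9 children = 59049 calls
At depth 6: each of 59049 parents calls visit on 9 children = 531441 calls
At depth 7: each of 531441 parents calls visit on 9 children = 4782969 calls
At depth 8: each of 4782969 parents calls visit on 9 children = 43046721 calls
Total: 1 + 9 + 81 + 729 + 6561 + 59049 + 531441 + 4782969 + 43046721 = 48427561

48427561


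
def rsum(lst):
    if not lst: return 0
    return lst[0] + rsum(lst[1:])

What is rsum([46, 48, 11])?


rsum([46, 48, 11]) = 46 + rsum([48, 11])
rsum([48, 11]) = 48 + rsum([11])
rsum([11]) = 11 + rsum([])
rsum([]) = 0  (base case)
Total: 46 + 48 + 11 + 0 = 105

105


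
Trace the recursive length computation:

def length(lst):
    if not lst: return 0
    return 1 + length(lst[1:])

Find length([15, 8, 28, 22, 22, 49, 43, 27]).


length([15, 8, 28, 22, 22, 49, 43, 27]) = 1 + length([8, 28, 22, 22, 49, 43, 27])
length([8, 28, 22, 22, 49, 43, 27]) = 1 + length([28, 22, 22, 49, 43, 27])
length([28, 22, 22, 49, 43, 27]) = 1 + length([22, 22, 49, 43, 27])
length([22, 22, 49, 43, 27]) = 1 + length([22, 49, 43, 27])
length([22, 49, 43, 27]) = 1 + length([49, 43, 27])
length([49, 43, 27]) = 1 + length([43, 27])
length([43, 27]) = 1 + length([27])
length([27]) = 1 + length([])
length([]) = 0  (base case)
Unwinding: 1 + 1 + 1 + 1 + 1 + 1 + 1 + 1 + 0 = 8

8


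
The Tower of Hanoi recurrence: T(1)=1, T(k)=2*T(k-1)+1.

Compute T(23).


T(23) = 2 * T(22) + 1
T(22) = 2 * T(21) + 1
T(21) = 2 * T(20) + 1
T(20) = 2 * T(19) + 1
T(19) = 2 * T(18) + 1
T(18) = 2 * T(17) + 1
T(17) = 2 * T(16) + 1
T(16) = 2 * T(15) + 1
T(15) = 2 * T(14) + 1
T(14) = 2 * T(13) + 1
T(13) = 2 * T(12) + 1
T(12) = 2 * T(11) + 1
T(11) = 2 * T(10) + 1
T(10) = 2 * T(9) + 1
T(9) = 2 * T(8) + 1
T(8) = 2 * T(7) + 1
T(7) = 2 * T(6) + 1
T(6) = 2 * T(5) + 1
T(5) = 2 * T(4) + 1
T(4) = 2 * T(3) + 1
T(3) = 2 * T(2) + 1
T(2) = 2 * T(1) + 1
T(1) = 1  (base case)
T(2) = 2 * 1 + 1 = 3
T(3) = 2 * 3 + 1 = 7
T(4) = 2 * 7 + 1 = 15
T(5) = 2 * 15 + 1 = 31
T(6) = 2 * 31 + 1 = 63
T(7) = 2 * 63 + 1 = 127
T(8) = 2 * 127 + 1 = 255
T(9) = 2 * 255 + 1 = 511
T(10) = 2 * 511 + 1 = 1023
T(11) = 2 * 1023 + 1 = 2047
T(12) = 2 * 2047 + 1 = 4095
T(13) = 2 * 4095 + 1 = 8191
T(14) = 2 * 8191 + 1 = 16383
T(15) = 2 * 16383 + 1 = 32767
T(16) = 2 * 32767 + 1 = 65535
T(17) = 2 * 65535 + 1 = 131071
T(18) = 2 * 131071 + 1 = 262143
T(19) = 2 * 262143 + 1 = 524287
T(20) = 2 * 524287 + 1 = 1048575
T(21) = 2 * 1048575 + 1 = 2097151
T(22) = 2 * 2097151 + 1 = 4194303
T(23) = 2 * 4194303 + 1 = 8388607

8388607


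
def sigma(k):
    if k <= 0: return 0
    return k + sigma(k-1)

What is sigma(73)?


sigma(73)
= 73 + 72 + 71 + 70 + 69 + 68 + 67 + 66 + 65 + 64 + 63 + 62 + 61 + 60 + 59 + 58 + 57 + 56 + 55 + 54 + 53 + 52 + 51 + 50 + 49 + 48 + 47 + 46 + 45 + 44 + 43 + 42 + 41 + 40 + 39 + 38 + 37 + 36 + 35 + 34 + 33 + 32 + 31 + 30 + 29 + 28 + 27 + 26 + 25 + 24 + 23 + 22 + 21 + 20 + 19 + 18 + 17 + 16 + 15 + 14 + 13 + 12 + 11 + 10 + 9 + 8 + 7 + 6 + 5 + 4 + 3 + 2 + 1 + sigma(0)
= 73 + 72 + 71 + 70 + 69 + 68 + 67 + 66 + 65 + 64 + 63 + 62 + 61 + 60 + 59 + 58 + 57 + 56 + 55 + 54 + 53 + 52 + 51 + 50 + 49 + 48 + 47 + 46 + 45 + 44 + 43 + 42 + 41 + 40 + 39 + 38 + 37 + 36 + 35 + 34 + 33 + 32 + 31 + 30 + 29 + 28 + 27 + 26 + 25 + 24 + 23 + 22 + 21 + 20 + 19 + 18 + 17 + 16 + 15 + 14 + 13 + 12 + 11 + 10 + 9 + 8 + 7 + 6 + 5 + 4 + 3 + 2 + 1 + 0
= 2701

2701


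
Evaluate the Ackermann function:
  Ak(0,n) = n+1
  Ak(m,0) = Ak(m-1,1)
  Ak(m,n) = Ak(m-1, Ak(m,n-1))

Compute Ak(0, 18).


Ak(0, 18) = 19
Result: Ak(0, 18) = 19

19


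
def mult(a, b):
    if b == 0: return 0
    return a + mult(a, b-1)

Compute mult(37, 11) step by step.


mult(37, 11) = 37 + mult(37, 10)
mult(37, 10) = 37 + mult(37, 9)
mult(37, 9) = 37 + mult(37, 8)
mult(37, 8) = 37 + mult(37, 7)
mult(37, 7) = 37 + mult(37, 6)
mult(37, 6) = 37 + mult(37, 5)
mult(37, 5) = 37 + mult(37, 4)
mult(37, 4) = 37 + mult(37, 3)
mult(37, 3) = 37 + mult(37, 2)
mult(37, 2) = 37 + mult(37, 1)
mult(37, 1) = 37 + mult(37, 0)
mult(37, 0) = 0  (base case)
Total: 37 + 37 + 37 + 37 + 37 + 37 + 37 + 37 + 37 + 37 + 37 + 0 = 407

407


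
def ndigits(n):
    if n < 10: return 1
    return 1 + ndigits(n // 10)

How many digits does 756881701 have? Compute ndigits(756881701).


ndigits(756881701) = 1 + ndigits(75688170)
ndigits(75688170) = 1 + ndigits(7568817)
ndigits(7568817) = 1 + ndigits(756881)
ndigits(756881) = 1 + ndigits(75688)
ndigits(75688) = 1 + ndigits(7568)
ndigits(7568) = 1 + ndigits(756)
ndigits(756) = 1 + ndigits(75)
ndigits(75) = 1 + ndigits(7)
ndigits(7) = 1  (base case: 7 < 10)
Unwinding: 1 + 1 + 1 + 1 + 1 + 1 + 1 + 1 + 1 = 9

9


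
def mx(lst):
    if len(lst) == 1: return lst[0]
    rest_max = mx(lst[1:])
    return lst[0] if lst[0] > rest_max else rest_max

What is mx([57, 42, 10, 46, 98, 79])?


mx([57, 42, 10, 46, 98, 79]): compare 57 with mx([42, 10, 46, 98, 79])
mx([42, 10, 46, 98, 79]): compare 42 with mx([10, 46, 98, 79])
mx([10, 46, 98, 79]): compare 10 with mx([46, 98, 79])
mx([46, 98, 79]): compare 46 with mx([98, 79])
mx([98, 79]): compare 98 with mx([79])
mx([79]) = 79  (base case)
Compare 98 with 79 -> 98
Compare 46 with 98 -> 98
Compare 10 with 98 -> 98
Compare 42 with 98 -> 98
Compare 57 with 98 -> 98

98


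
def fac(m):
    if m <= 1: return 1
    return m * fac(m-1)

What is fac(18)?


fac(18)
= 18 * fac(17)
= 18 * 17 * fac(16)
= 18 * 17 * 16 * fac(15)
= 18 * 17 * 16 * 15 * fac(14)
= 18 * 17 * 16 * 15 * 14 * fac(13)
= 18 * 17 * 16 * 15 * 14 * 13 * fac(12)
= 18 * 17 * 16 * 15 * 14 * 13 * 12 * fac(11)
= 18 * 17 * 16 * 15 * 14 * 13 * 12 * 11 * fac(10)
= 18 * 17 * 16 * 15 * 14 * 13 * 12 * 11 * 10 * fac(9)
= 18 * 17 * 16 * 15 * 14 * 13 * 12 * 11 * 10 * 9 * fac(8)
= 18 * 17 * 16 * 15 * 14 * 13 * 12 * 11 * 10 * 9 * 8 * fac(7)
= 18 * 17 * 16 * 15 * 14 * 13 * 12 * 11 * 10 * 9 * 8 * 7 * fac(6)
= 18 * 17 * 16 * 15 * 14 * 13 * 12 * 11 * 10 * 9 * 8 * 7 * 6 * fac(5)
= 18 * 17 * 16 * 15 * 14 * 13 * 12 * 11 * 10 * 9 * 8 * 7 * 6 * 5 * fac(4)
= 18 * 17 * 16 * 15 * 14 * 13 * 12 * 11 * 10 * 9 * 8 * 7 * 6 * 5 * 4 * fac(3)
= 18 * 17 * 16 * 15 * 14 * 13 * 12 * 11 * 10 * 9 * 8 * 7 * 6 * 5 * 4 * 3 * fac(2)
= 18 * 17 * 16 * 15 * 14 * 13 * 12 * 11 * 10 * 9 * 8 * 7 * 6 * 5 * 4 * 3 * 2 * fac(1)
= 18 * 17 * 16 * 15 * 14 * 13 * 12 * 11 * 10 * 9 * 8 * 7 * 6 * 5 * 4 * 3 * 2 * 1
= 6402373705728000

6402373705728000


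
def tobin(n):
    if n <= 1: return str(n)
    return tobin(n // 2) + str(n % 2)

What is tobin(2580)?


tobin(2580) = tobin(1290) + '0'
tobin(1290) = tobin(645) + '0'
tobin(645) = tobin(322) + '1'
tobin(322) = tobin(161) + '0'
tobin(161) = tobin(80) + '1'
tobin(80) = tobin(40) + '0'
tobin(40) = tobin(20) + '0'
tobin(20) = tobin(10) + '0'
tobin(10) = tobin(5) + '0'
tobin(5) = tobin(2) + '1'
tobin(2) = tobin(1) + '0'
tobin(1) = '1'  (base case)
Concatenating: '1' + '0' + '1' + '0' + '0' + '0' + '0' + '1' + '0' + '1' + '0' + '0' = '101000010100'

101000010100


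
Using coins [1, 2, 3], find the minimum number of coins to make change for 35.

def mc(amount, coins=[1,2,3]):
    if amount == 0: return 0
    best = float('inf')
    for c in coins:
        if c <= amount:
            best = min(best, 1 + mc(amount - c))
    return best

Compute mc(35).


Building up with DP:
mc(0) = 0
mc(1) = min(1+mc(0)=1+0=1) = 1
mc(2) = min(1+mc(1)=1+1=2, 1+mc(0)=1+0=1) = 1
mc(3) = min(1+mc(2)=1+1=2, 1+mc(1)=1+1=2, 1+mc(0)=1+0=1) = 1
mc(4) = min(1+mc(3)=1+1=2, 1+mc(2)=1+1=2, 1+mc(1)=1+1=2) = 2
mc(5) = min(1+mc(4)=1+2=3, 1+mc(3)=1+1=2, 1+mc(2)=1+1=2) = 2
mc(6) = min(1+mc(5)=1+2=3, 1+mc(4)=1+2=3, 1+mc(3)=1+1=2) = 2
mc(7) = min(1+mc(6)=1+2=3, 1+mc(5)=1+2=3, 1+mc(4)=1+2=3) = 3
mc(8) = min(1+mc(7)=1+3=4, 1+mc(6)=1+2=3, 1+mc(5)=1+2=3) = 3
mc(9) = min(1+mc(8)=1+3=4, 1+mc(7)=1+3=4, 1+mc(6)=1+2=3) = 3
mc(10) = min(1+mc(9)=1+3=4, 1+mc(8)=1+3=4, 1+mc(7)=1+3=4) = 4
mc(11) = min(1+mc(10)=1+4=5, 1+mc(9)=1+3=4, 1+mc(8)=1+3=4) = 4
mc(12) = min(1+mc(11)=1+4=5, 1+mc(10)=1+4=5, 1+mc(9)=1+3=4) = 4
mc(13) = min(1+mc(12)=1+4=5, 1+mc(11)=1+4=5, 1+mc(10)=1+4=5) = 5
mc(14) = min(1+mc(13)=1+5=6, 1+mc(12)=1+4=5, 1+mc(11)=1+4=5) = 5
mc(15) = min(1+mc(14)=1+5=6, 1+mc(13)=1+5=6, 1+mc(12)=1+4=5) = 5
mc(16) = min(1+mc(15)=1+5=6, 1+mc(14)=1+5=6, 1+mc(13)=1+5=6) = 6
mc(17) = min(1+mc(16)=1+6=7, 1+mc(15)=1+5=6, 1+mc(14)=1+5=6) = 6
mc(18) = min(1+mc(17)=1+6=7, 1+mc(16)=1+6=7, 1+mc(15)=1+5=6) = 6
mc(19) = min(1+mc(18)=1+6=7, 1+mc(17)=1+6=7, 1+mc(16)=1+6=7) = 7
mc(20) = min(1+mc(19)=1+7=8, 1+mc(18)=1+6=7, 1+mc(17)=1+6=7) = 7
mc(21) = min(1+mc(20)=1+7=8, 1+mc(19)=1+7=8, 1+mc(18)=1+6=7) = 7
mc(22) = min(1+mc(21)=1+7=8, 1+mc(20)=1+7=8, 1+mc(19)=1+7=8) = 8
mc(23) = min(1+mc(22)=1+8=9, 1+mc(21)=1+7=8, 1+mc(20)=1+7=8) = 8
mc(24) = min(1+mc(23)=1+8=9, 1+mc(22)=1+8=9, 1+mc(21)=1+7=8) = 8
mc(25) = min(1+mc(24)=1+8=9, 1+mc(23)=1+8=9, 1+mc(22)=1+8=9) = 9
mc(26) = min(1+mc(25)=1+9=10, 1+mc(24)=1+8=9, 1+mc(23)=1+8=9) = 9
mc(27) = min(1+mc(26)=1+9=10, 1+mc(25)=1+9=10, 1+mc(24)=1+8=9) = 9
mc(28) = min(1+mc(27)=1+9=10, 1+mc(26)=1+9=10, 1+mc(25)=1+9=10) = 10
mc(29) = min(1+mc(28)=1+10=11, 1+mc(27)=1+9=10, 1+mc(26)=1+9=10) = 10
mc(30) = min(1+mc(29)=1+10=11, 1+mc(28)=1+10=11, 1+mc(27)=1+9=10) = 10
mc(31) = min(1+mc(30)=1+10=11, 1+mc(29)=1+10=11, 1+mc(28)=1+10=11) = 11
mc(32) = min(1+mc(31)=1+11=12, 1+mc(30)=1+10=11, 1+mc(29)=1+10=11) = 11
mc(33) = min(1+mc(32)=1+11=12, 1+mc(31)=1+11=12, 1+mc(30)=1+10=11) = 11
mc(34) = min(1+mc(33)=1+11=12, 1+mc(32)=1+11=12, 1+mc(31)=1+11=12) = 12
mc(35) = min(1+mc(34)=1+12=13, 1+mc(33)=1+11=12, 1+mc(32)=1+11=12) = 12

12


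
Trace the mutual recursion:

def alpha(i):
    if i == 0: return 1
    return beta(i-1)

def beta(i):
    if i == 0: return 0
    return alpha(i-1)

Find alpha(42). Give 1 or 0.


alpha(42) = beta(41)
beta(41) = alpha(40)
alpha(40) = beta(39)
beta(39) = alpha(38)
alpha(38) = beta(37)
beta(37) = alpha(36)
alpha(36) = beta(35)
beta(35) = alpha(34)
alpha(34) = beta(33)
beta(33) = alpha(32)
alpha(32) = beta(31)
beta(31) = alpha(30)
alpha(30) = beta(29)
beta(29) = alpha(28)
alpha(28) = beta(27)
beta(27) = alpha(26)
alpha(26) = beta(25)
beta(25) = alpha(24)
alpha(24) = beta(23)
beta(23) = alpha(22)
alpha(22) = beta(21)
beta(21) = alpha(20)
alpha(20) = beta(19)
beta(19) = alpha(18)
alpha(18) = beta(17)
beta(17) = alpha(16)
alpha(16) = beta(15)
beta(15) = alpha(14)
alpha(14) = beta(13)
beta(13) = alpha(12)
alpha(12) = beta(11)
beta(11) = alpha(10)
alpha(10) = beta(9)
beta(9) = alpha(8)
alpha(8) = beta(7)
beta(7) = alpha(6)
alpha(6) = beta(5)
beta(5) = alpha(4)
alpha(4) = beta(3)
beta(3) = alpha(2)
alpha(2) = beta(1)
beta(1) = alpha(0)
alpha(0) = 1  (base case)
Result: 1

1


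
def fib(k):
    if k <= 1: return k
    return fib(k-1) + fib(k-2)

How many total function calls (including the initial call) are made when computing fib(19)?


Let C(n) = total calls for fib(n)
C(0) = 1, C(1) = 1
C(2) = 1 + C(1) + C(0) = 1 + 1 + 1 = 3
C(3) = 1 + C(2) + C(1) = 1 + 3 + 1 = 5
C(4) = 1 + C(3) + C(2) = 1 + 5 + 3 = 9
C(5) = 1 + C(4) + C(3) = 1 + 9 + 5 = 15
C(6) = 1 + C(5) + C(4) = 1 + 15 + 9 = 25
C(7) = 1 + C(6) + C(5) = 1 + 25 + 15 = 41
C(8) = 1 + C(7) + C(6) = 1 + 41 + 25 = 67
C(9) = 1 + C(8) + C(7) = 1 + 67 + 41 = 109
C(10) = 1 + C(9) + C(8) = 1 + 109 + 67 = 177
C(11) = 1 + C(10) + C(9) = 1 + 177 + 109 = 287
C(12) = 1 + C(11) + C(10) = 1 + 287 + 177 = 465
C(13) = 1 + C(12) + C(11) = 1 + 465 + 287 = 753
C(14) = 1 + C(13) + C(12) = 1 + 753 + 465 = 1219
C(15) = 1 + C(14) + C(13) = 1 + 1219 + 753 = 1973
C(16) = 1 + C(15) + C(14) = 1 + 1973 + 1219 = 3193
C(17) = 1 + C(16) + C(15) = 1 + 3193 + 1973 = 5167
C(18) = 1 + C(17) + C(16) = 1 + 5167 + 3193 = 8361
C(19) = 1 + C(18) + C(17) = 1 + 8361 + 5167 = 13529

13529


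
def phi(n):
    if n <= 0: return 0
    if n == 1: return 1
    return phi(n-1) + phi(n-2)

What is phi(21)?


Computing phi(21) bottom-up:
phi(0) = 0
phi(1) = 1
phi(2) = phi(1) + phi(0) = 1 + 0 = 1
phi(3) = phi(2) + phi(1) = 1 + 1 = 2
phi(4) = phi(3) + phi(2) = 2 + 1 = 3
phi(5) = phi(4) + phi(3) = 3 + 2 = 5
phi(6) = phi(5) + phi(4) = 5 + 3 = 8
phi(7) = phi(6) + phi(5) = 8 + 5 = 13
phi(8) = phi(7) + phi(6) = 13 + 8 = 21
phi(9) = phi(8) + phi(7) = 21 + 13 = 34
phi(10) = phi(9) + phi(8) = 34 + 21 = 55
phi(11) = phi(10) + phi(9) = 55 + 34 = 89
phi(12) = phi(11) + phi(10) = 89 + 55 = 144
phi(13) = phi(12) + phi(11) = 144 + 89 = 233
phi(14) = phi(13) + phi(12) = 233 + 144 = 377
phi(15) = phi(14) + phi(13) = 377 + 233 = 610
phi(16) = phi(15) + phi(14) = 610 + 377 = 987
phi(17) = phi(16) + phi(15) = 987 + 610 = 1597
phi(18) = phi(17) + phi(16) = 1597 + 987 = 2584
phi(19) = phi(18) + phi(17) = 2584 + 1597 = 4181
phi(20) = phi(19) + phi(18) = 4181 + 2584 = 6765
phi(21) = phi(20) + phi(19) = 6765 + 4181 = 10946

10946


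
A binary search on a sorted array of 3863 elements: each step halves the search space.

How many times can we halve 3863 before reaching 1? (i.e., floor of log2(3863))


3863 / 2 = 1931
1931 / 2 = 965
965 / 2 = 482
482 / 2 = 241
241 / 2 = 120
120 / 2 = 60
60 / 2 = 30
30 / 2 = 15
15 / 2 = 7
7 / 2 = 3
3 / 2 = 1
Reached 1 after 11 halvings

11


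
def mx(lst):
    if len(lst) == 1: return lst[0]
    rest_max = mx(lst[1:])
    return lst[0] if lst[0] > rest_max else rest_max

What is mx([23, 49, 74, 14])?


mx([23, 49, 74, 14]): compare 23 with mx([49, 74, 14])
mx([49, 74, 14]): compare 49 with mx([74, 14])
mx([74, 14]): compare 74 with mx([14])
mx([14]) = 14  (base case)
Compare 74 with 14 -> 74
Compare 49 with 74 -> 74
Compare 23 with 74 -> 74

74


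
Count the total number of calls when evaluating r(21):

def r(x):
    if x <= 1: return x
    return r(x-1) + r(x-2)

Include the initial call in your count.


Let C(n) = total calls for r(n)
C(0) = 1, C(1) = 1
C(2) = 1 + C(1) + C(0) = 1 + 1 + 1 = 3
C(3) = 1 + C(2) + C(1) = 1 + 3 + 1 = 5
C(4) = 1 + C(3) + C(2) = 1 + 5 + 3 = 9
C(5) = 1 + C(4) + C(3) = 1 + 9 + 5 = 15
C(6) = 1 + C(5) + C(4) = 1 + 15 + 9 = 25
C(7) = 1 + C(6) + C(5) = 1 + 25 + 15 = 41
C(8) = 1 + C(7) + C(6) = 1 + 41 + 25 = 67
C(9) = 1 + C(8) + C(7) = 1 + 67 + 41 = 109
C(10) = 1 + C(9) + C(8) = 1 + 109 + 67 = 177
C(11) = 1 + C(10) + C(9) = 1 + 177 + 109 = 287
C(12) = 1 + C(11) + C(10) = 1 + 287 + 177 = 465
C(13) = 1 + C(12) + C(11) = 1 + 465 + 287 = 753
C(14) = 1 + C(13) + C(12) = 1 + 753 + 465 = 1219
C(15) = 1 + C(14) + C(13) = 1 + 1219 + 753 = 1973
C(16) = 1 + C(15) + C(14) = 1 + 1973 + 1219 = 3193
C(17) = 1 + C(16) + C(15) = 1 + 3193 + 1973 = 5167
C(18) = 1 + C(17) + C(16) = 1 + 5167 + 3193 = 8361
C(19) = 1 + C(18) + C(17) = 1 + 8361 + 5167 = 13529
C(20) = 1 + C(19) + C(18) = 1 + 13529 + 8361 = 21891
C(21) = 1 + C(20) + C(19) = 1 + 21891 + 13529 = 35421

35421


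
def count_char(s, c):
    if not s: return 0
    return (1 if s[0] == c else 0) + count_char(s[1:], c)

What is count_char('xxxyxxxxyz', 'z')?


s[0]='x' != 'z' -> 0
s[0]='x' != 'z' -> 0
s[0]='x' != 'z' -> 0
s[0]='y' != 'z' -> 0
s[0]='x' != 'z' -> 0
s[0]='x' != 'z' -> 0
s[0]='x' != 'z' -> 0
s[0]='x' != 'z' -> 0
s[0]='y' != 'z' -> 0
s[0]='z' == 'z' -> 1
Sum: 0 + 0 + 0 + 0 + 0 + 0 + 0 + 0 + 0 + 1 = 1

1


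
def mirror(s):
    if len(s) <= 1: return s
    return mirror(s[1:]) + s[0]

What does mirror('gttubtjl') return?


mirror('gttubtjl') = mirror('ttubtjl') + 'g'
mirror('ttubtjl') = mirror('tubtjl') + 't'
mirror('tubtjl') = mirror('ubtjl') + 't'
mirror('ubtjl') = mirror('btjl') + 'u'
mirror('btjl') = mirror('tjl') + 'b'
mirror('tjl') = mirror('jl') + 't'
mirror('jl') = mirror('l') + 'j'
mirror('l') = 'l'  (base case)
Concatenating: 'l' + 'j' + 't' + 'b' + 'u' + 't' + 't' + 'g' = 'ljtbuttg'

ljtbuttg


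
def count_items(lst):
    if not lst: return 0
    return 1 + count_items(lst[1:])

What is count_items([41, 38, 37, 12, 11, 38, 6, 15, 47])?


count_items([41, 38, 37, 12, 11, 38, 6, 15, 47]) = 1 + count_items([38, 37, 12, 11, 38, 6, 15, 47])
count_items([38, 37, 12, 11, 38, 6, 15, 47]) = 1 + count_items([37, 12, 11, 38, 6, 15, 47])
count_items([37, 12, 11, 38, 6, 15, 47]) = 1 + count_items([12, 11, 38, 6, 15, 47])
count_items([12, 11, 38, 6, 15, 47]) = 1 + count_items([11, 38, 6, 15, 47])
count_items([11, 38, 6, 15, 47]) = 1 + count_items([38, 6, 15, 47])
count_items([38, 6, 15, 47]) = 1 + count_items([6, 15, 47])
count_items([6, 15, 47]) = 1 + count_items([15, 47])
count_items([15, 47]) = 1 + count_items([47])
count_items([47]) = 1 + count_items([])
count_items([]) = 0  (base case)
Unwinding: 1 + 1 + 1 + 1 + 1 + 1 + 1 + 1 + 1 + 0 = 9

9


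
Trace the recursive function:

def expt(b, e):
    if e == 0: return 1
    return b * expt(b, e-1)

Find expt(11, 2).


expt(11, 2)
= 11 * expt(11, 1)
= 11 * 11 * expt(11, 0)
= 11 * 11 * 1
= 121

121


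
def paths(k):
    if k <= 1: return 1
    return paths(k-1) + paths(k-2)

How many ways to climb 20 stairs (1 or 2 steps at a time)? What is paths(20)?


Building up from base cases:
paths(0) = 1
paths(1) = 1
paths(2) = paths(1) + paths(0) = 1 + 1 = 2
paths(3) = paths(2) + paths(1) = 2 + 1 = 3
paths(4) = paths(3) + paths(2) = 3 + 2 = 5
paths(5) = paths(4) + paths(3) = 5 + 3 = 8
paths(6) = paths(5) + paths(4) = 8 + 5 = 13
paths(7) = paths(6) + paths(5) = 13 + 8 = 21
paths(8) = paths(7) + paths(6) = 21 + 13 = 34
paths(9) = paths(8) + paths(7) = 34 + 21 = 55
paths(10) = paths(9) + paths(8) = 55 + 34 = 89
paths(11) = paths(10) + paths(9) = 89 + 55 = 144
paths(12) = paths(11) + paths(10) = 144 + 89 = 233
paths(13) = paths(12) + paths(11) = 233 + 144 = 377
paths(14) = paths(13) + paths(12) = 377 + 233 = 610
paths(15) = paths(14) + paths(13) = 610 + 377 = 987
paths(16) = paths(15) + paths(14) = 987 + 610 = 1597
paths(17) = paths(16) + paths(15) = 1597 + 987 = 2584
paths(18) = paths(17) + paths(16) = 2584 + 1597 = 4181
paths(19) = paths(18) + paths(17) = 4181 + 2584 = 6765
paths(20) = paths(19) + paths(18) = 6765 + 4181 = 10946

10946


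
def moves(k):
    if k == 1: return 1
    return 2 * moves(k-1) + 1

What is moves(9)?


moves(9) = 2 * moves(8) + 1
moves(8) = 2 * moves(7) + 1
moves(7) = 2 * moves(6) + 1
moves(6) = 2 * moves(5) + 1
moves(5) = 2 * moves(4) + 1
moves(4) = 2 * moves(3) + 1
moves(3) = 2 * moves(2) + 1
moves(2) = 2 * moves(1) + 1
moves(1) = 1  (base case)
moves(2) = 2 * 1 + 1 = 3
moves(3) = 2 * 3 + 1 = 7
moves(4) = 2 * 7 + 1 = 15
moves(5) = 2 * 15 + 1 = 31
moves(6) = 2 * 31 + 1 = 63
moves(7) = 2 * 63 + 1 = 127
moves(8) = 2 * 127 + 1 = 255
moves(9) = 2 * 255 + 1 = 511

511


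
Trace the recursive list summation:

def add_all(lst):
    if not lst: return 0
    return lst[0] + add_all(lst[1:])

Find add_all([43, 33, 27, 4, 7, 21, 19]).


add_all([43, 33, 27, 4, 7, 21, 19]) = 43 + add_all([33, 27, 4, 7, 21, 19])
add_all([33, 27, 4, 7, 21, 19]) = 33 + add_all([27, 4, 7, 21, 19])
add_all([27, 4, 7, 21, 19]) = 27 + add_all([4, 7, 21, 19])
add_all([4, 7, 21, 19]) = 4 + add_all([7, 21, 19])
add_all([7, 21, 19]) = 7 + add_all([21, 19])
add_all([21, 19]) = 21 + add_all([19])
add_all([19]) = 19 + add_all([])
add_all([]) = 0  (base case)
Total: 43 + 33 + 27 + 4 + 7 + 21 + 19 + 0 = 154

154


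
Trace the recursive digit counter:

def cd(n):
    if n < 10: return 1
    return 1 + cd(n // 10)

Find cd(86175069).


cd(86175069) = 1 + cd(8617506)
cd(8617506) = 1 + cd(861750)
cd(861750) = 1 + cd(86175)
cd(86175) = 1 + cd(8617)
cd(8617) = 1 + cd(861)
cd(861) = 1 + cd(86)
cd(86) = 1 + cd(8)
cd(8) = 1  (base case: 8 < 10)
Unwinding: 1 + 1 + 1 + 1 + 1 + 1 + 1 + 1 = 8

8


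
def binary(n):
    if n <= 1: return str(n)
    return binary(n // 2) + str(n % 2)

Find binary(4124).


binary(4124) = binary(2062) + '0'
binary(2062) = binary(1031) + '0'
binary(1031) = binary(515) + '1'
binary(515) = binary(257) + '1'
binary(257) = binary(128) + '1'
binary(128) = binary(64) + '0'
binary(64) = binary(32) + '0'
binary(32) = binary(16) + '0'
binary(16) = binary(8) + '0'
binary(8) = binary(4) + '0'
binary(4) = binary(2) + '0'
binary(2) = binary(1) + '0'
binary(1) = '1'  (base case)
Concatenating: '1' + '0' + '0' + '0' + '0' + '0' + '0' + '0' + '1' + '1' + '1' + '0' + '0' = '1000000011100'

1000000011100
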